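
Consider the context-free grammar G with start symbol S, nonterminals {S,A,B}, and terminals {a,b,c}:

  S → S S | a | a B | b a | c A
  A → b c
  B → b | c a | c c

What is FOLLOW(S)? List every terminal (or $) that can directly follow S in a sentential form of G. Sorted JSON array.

Compute FIRST by fixpoint:
pass 1:
  A via A→b c: +{b}
  B via B→b: +{b}
  B via B→c a: +{c}
  S via S→a: +{a}
  S via S→b a: +{b}
  S via S→c A: +{c}
  FIRST(S)={a,b,c}  FIRST(A)={b}  FIRST(B)={b,c}
pass 2: done
  FIRST(S)={a,b,c}  FIRST(A)={b}  FIRST(B)={b,c}

FOLLOW sets:
FOLLOW(S) := {$}
pass 1:
  S→S S: FOLLOW(S) ⊇ FIRST(S) = {a,b,c}; new: +{a,b,c}
  S→a B: FOLLOW(B) ⊇ FOLLOW(S) ⊇ {$,a,b,c}; new: +{$,a,b,c}
  S→c A: FOLLOW(A) ⊇ FOLLOW(S) ⊇ {$,a,b,c}; new: +{$,a,b,c}
  FOLLOW[S]={$,a,b,c}  FOLLOW[A]={$,a,b,c}  FOLLOW[B]={$,a,b,c}
pass 2: done
  FOLLOW[S]={$,a,b,c}  FOLLOW[A]={$,a,b,c}  FOLLOW[B]={$,a,b,c}

FOLLOW(S) = ["$", "a", "b", "c"]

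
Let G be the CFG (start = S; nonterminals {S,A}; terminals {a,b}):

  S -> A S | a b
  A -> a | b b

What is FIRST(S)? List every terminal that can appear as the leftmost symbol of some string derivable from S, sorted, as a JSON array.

FIRST iteration:
round 1:
  A via A→a: +{a}
  A via A→b b: +{b}
  S via S→A S: +{a,b}
  S: {a,b}  A: {a,b}
round 2: — fixpoint
  S: {a,b}  A: {a,b}

FIRST(S) = ["a", "b"]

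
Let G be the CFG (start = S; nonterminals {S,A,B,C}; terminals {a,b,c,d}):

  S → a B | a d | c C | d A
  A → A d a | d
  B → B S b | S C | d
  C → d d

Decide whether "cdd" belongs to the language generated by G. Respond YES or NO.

Convert to CNF:
  S -> T0 A | T1 B | T1 T0 | T3 C
  A -> A X4 | d
  B -> B X5 | S C | d
  C -> T0 T0
  T0 -> d
  T1 -> a
  T2 -> b
  T3 -> c
  X4 -> T0 T1
  X5 -> S T2

Fill CYK table bottom-up:
  [0..0]={T3}  "c"  orig:{}
  [1..1]={A,B,T0}  "d"  orig:{A,B}
  [2..2]={A,B,T0}  "d"  orig:{A,B}
  [0..1]=∅  "cd"
  [1..2]={C,S}  "dd"
  [0..2]={S}  "cdd"

S ∈ T[0,2] ⇒ YES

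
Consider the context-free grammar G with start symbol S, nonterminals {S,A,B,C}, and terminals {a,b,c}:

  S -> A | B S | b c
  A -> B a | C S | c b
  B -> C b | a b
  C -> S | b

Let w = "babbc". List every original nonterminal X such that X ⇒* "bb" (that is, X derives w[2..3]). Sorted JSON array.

CNF form of G:
  S -> B S | B T0 | C S | T1 T2 | T2 T1
  A -> B T0 | C S | T1 T2
  B -> C T2 | T0 T2
  C -> B S | B T0 | C S | T1 T2 | T2 T1 | b
  T0 -> a
  T1 -> c
  T2 -> b

CYK table (by increasing span) — only the sub-triangle for w[2..3]:
  T[2,2] 'b' = {C,T2}  orig:{C}
  T[3,3] 'b' = {C,T2}  orig:{C}
  T[2,3] 'bb' = {B}

Original NTs in T[2,3] deriving "bb": ["B"]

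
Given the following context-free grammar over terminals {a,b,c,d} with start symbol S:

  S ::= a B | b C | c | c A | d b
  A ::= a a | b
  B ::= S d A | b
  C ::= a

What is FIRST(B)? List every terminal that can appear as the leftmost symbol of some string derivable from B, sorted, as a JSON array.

Compute FIRST by fixpoint:
pass 1:
  A via A→a a: +{a}
  A via A→b: +{b}
  B via B→b: +{b}
  C via C→a: +{a}
  S via S→a B: +{a}
  S via S→b C: +{b}
  S via S→c: +{c}
  S via S→d b: +{d}
  FIRST(S)={a,b,c,d}  FIRST(A)={a,b}  FIRST(B)={b}  FIRST(C)={a}
pass 2:
  B via B→S d A: +{a,c,d}
  FIRST(S)={a,b,c,d}  FIRST(A)={a,b}  FIRST(B)={a,b,c,d}  FIRST(C)={a}
pass 3: (stable)
  FIRST(S)={a,b,c,d}  FIRST(A)={a,b}  FIRST(B)={a,b,c,d}  FIRST(C)={a}

FIRST(B) = ["a", "b", "c", "d"]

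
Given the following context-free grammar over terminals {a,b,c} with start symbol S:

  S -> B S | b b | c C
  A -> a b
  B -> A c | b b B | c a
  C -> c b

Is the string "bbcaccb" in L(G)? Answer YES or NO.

Convert to CNF:
  S -> B S | T1 T1 | T2 C
  A -> T0 T1
  B -> A T2 | T1 X3 | T2 T0
  C -> T2 T1
  T0 -> a
  T1 -> b
  T2 -> c
  X3 -> T1 B

CYK table (by increasing span):
  cell(0,0) b: {T1}  orig:{}
  cell(1,1) b: {T1}  orig:{}
  cell(2,2) c: {T2}  orig:{}
  cell(3,3) a: {T0}  orig:{}
  cell(4,4) c: {T2}  orig:{}
  cell(5,5) c: {T2}  orig:{}
  cell(6,6) b: {T1}  orig:{}
  cell(0,1) bb: {S}
  cell(1,2) bc: ∅
  cell(2,3) ca: {B}
  cell(3,4) ac: ∅
  cell(4,5) cc: ∅
  cell(5,6) cb: {C}
  cell(0,2) bbc: ∅
  cell(1,3) bca: {X3}  orig:{}
  cell(2,4) cac: ∅
  cell(3,5) acc: ∅
  cell(4,6) ccb: {S}
  cell(0,3) bbca: {B}
  cell(1,4) bcac: ∅
  cell(2,5) cacc: ∅
  cell(3,6) accb: ∅
  cell(0,4) bbcac: ∅
  cell(1,5) bcacc: ∅
  cell(2,6) caccb: {S}
  cell(0,5) bbcacc: ∅
  cell(1,6) bcaccb: ∅
  cell(0,6) bbcaccb: {S}

S ∈ T[0,6] ⇒ YES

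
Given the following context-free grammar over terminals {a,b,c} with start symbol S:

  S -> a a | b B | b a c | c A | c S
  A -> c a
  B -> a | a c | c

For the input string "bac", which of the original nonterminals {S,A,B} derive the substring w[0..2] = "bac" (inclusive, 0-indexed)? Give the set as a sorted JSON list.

Convert to CNF:
  S -> T0 A | T0 S | T1 T1 | T2 B | T2 X3
  A -> T0 T1
  B -> T1 T0 | a | c
  T0 -> c
  T1 -> a
  T2 -> b
  X3 -> T1 T0

Fill CYK table bottom-up — only the sub-triangle for w[0..2]:
  cell(0,0) b: {T2}  orig:{}
  cell(1,1) a: {B,T1}  orig:{B}
  cell(2,2) c: {B,T0}  orig:{B}
  cell(0,1) ba: {S}
  cell(1,2) ac: {B,X3}  orig:{B}
  cell(0,2) bac: {S}

Original NTs in T[0,2] deriving "bac": ["S"]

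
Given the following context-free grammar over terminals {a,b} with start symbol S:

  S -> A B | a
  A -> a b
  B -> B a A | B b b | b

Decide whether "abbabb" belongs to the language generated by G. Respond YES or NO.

CNF form of G:
  S -> A B | a
  A -> T0 T1
  B -> B X2 | B X3 | b
  T0 -> a
  T1 -> b
  X2 -> T0 A
  X3 -> T1 T1

CYK fill:
  cell(0,0) a: {S,T0}  orig:{S}
  cell(1,1) b: {B,T1}  orig:{B}
  cell(2,2) b: {B,T1}  orig:{B}
  cell(3,3) a: {S,T0}  orig:{S}
  cell(4,4) b: {B,T1}  orig:{B}
  cell(5,5) b: {B,T1}  orig:{B}
  cell(0,1) ab: {A}
  cell(1,2) bb: {X3}  orig:{}
  cell(2,3) ba: ∅
  cell(3,4) ab: {A}
  cell(4,5) bb: {X3}  orig:{}
  cell(0,2) abb: {S}
  cell(1,3) bba: ∅
  cell(2,4) bab: ∅
  cell(3,5) abb: {S}
  cell(0,3) abba: ∅
  cell(1,4) bbab: ∅
  cell(2,5) babb: ∅
  cell(0,4) abbab: ∅
  cell(1,5) bbabb: ∅
  cell(0,5) abbabb: ∅

S ∉ T[0,5] ⇒ NO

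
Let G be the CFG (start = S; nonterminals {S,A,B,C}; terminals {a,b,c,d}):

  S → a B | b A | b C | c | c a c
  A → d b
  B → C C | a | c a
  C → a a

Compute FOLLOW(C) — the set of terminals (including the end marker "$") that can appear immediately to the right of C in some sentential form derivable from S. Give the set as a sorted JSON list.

FIRST iteration:
[1]
  A via A→d b: +{d}
  B via B→a: +{a}
  B via B→c a: +{c}
  C via C→a a: +{a}
  S via S→a B: +{a}
  S via S→b A: +{b}
  S via S→c: +{c}
  S: {a,b,c}  A: {d}  B: {a,c}  C: {a}
[2] done
  S: {a,b,c}  A: {d}  B: {a,c}  C: {a}

FOLLOW iteration:
initialize: $ ∈ FOLLOW(S)
round 1:
  B→C C: FOLLOW(C) ⊇ FIRST(C) = {a}; new: +{a}
  S→a B: FOLLOW(B) ⊇ FOLLOW(S) ⊇ {$}; new: +{$}
  S→b A: FOLLOW(A) ⊇ FOLLOW(S) ⊇ {$}; new: +{$}
  S→b C: FOLLOW(C) ⊇ FOLLOW(S) ⊇ {$}; new: +{$}
  FOLLOW[S]={$}  FOLLOW[A]={$}  FOLLOW[B]={$}  FOLLOW[C]={$,a}
round 2: done
  FOLLOW[S]={$}  FOLLOW[A]={$}  FOLLOW[B]={$}  FOLLOW[C]={$,a}

FOLLOW(C) = ["$", "a"]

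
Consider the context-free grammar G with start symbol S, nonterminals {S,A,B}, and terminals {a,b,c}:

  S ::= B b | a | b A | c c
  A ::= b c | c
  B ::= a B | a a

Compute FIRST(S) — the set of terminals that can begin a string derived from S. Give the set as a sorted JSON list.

Compute FIRST by fixpoint:
round 1:
  A via A→b c: +{b}
  A via A→c: +{c}
  B via B→a B: +{a}
  S via S→B b: +{a}
  S via S→b A: +{b}
  S via S→c c: +{c}
  FIRST[S]={a,b,c}  FIRST[A]={b,c}  FIRST[B]={a}
round 2: done
  FIRST[S]={a,b,c}  FIRST[A]={b,c}  FIRST[B]={a}

FIRST(S) = ["a", "b", "c"]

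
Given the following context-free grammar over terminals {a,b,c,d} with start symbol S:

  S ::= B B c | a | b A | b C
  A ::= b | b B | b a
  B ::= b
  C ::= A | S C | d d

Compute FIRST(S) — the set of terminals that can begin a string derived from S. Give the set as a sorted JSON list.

Compute FIRST by fixpoint:
round 1:
  A via A→b: +{b}
  B via B→b: +{b}
  C via C→A: +{b}
  C via C→d d: +{d}
  S via S→B B c: +{b}
  S via S→a: +{a}
  FIRST(S)={a,b}  FIRST(A)={b}  FIRST(B)={b}  FIRST(C)={b,d}
round 2:
  C via C→S C: +{a}
  FIRST(S)={a,b}  FIRST(A)={b}  FIRST(B)={b}  FIRST(C)={a,b,d}
round 3: — fixpoint
  FIRST(S)={a,b}  FIRST(A)={b}  FIRST(B)={b}  FIRST(C)={a,b,d}

FIRST(S) = ["a", "b"]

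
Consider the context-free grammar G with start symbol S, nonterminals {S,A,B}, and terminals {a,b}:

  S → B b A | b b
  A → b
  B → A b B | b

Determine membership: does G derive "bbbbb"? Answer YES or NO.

Convert to CNF:
  S -> B X2 | T0 T0
  A -> b
  B -> A X1 | b
  T0 -> b
  X1 -> T0 B
  X2 -> T0 A

Fill CYK table bottom-up:
  T[0,0] 'b' = {A,B,T0}  orig:{A,B}
  T[1,1] 'b' = {A,B,T0}  orig:{A,B}
  T[2,2] 'b' = {A,B,T0}  orig:{A,B}
  T[3,3] 'b' = {A,B,T0}  orig:{A,B}
  T[4,4] 'b' = {A,B,T0}  orig:{A,B}
  T[0,1] 'bb' = {S,X1,X2}  orig:{S}
  T[1,2] 'bb' = {S,X1,X2}  orig:{S}
  T[2,3] 'bb' = {S,X1,X2}  orig:{S}
  T[3,4] 'bb' = {S,X1,X2}  orig:{S}
  T[0,2] 'bbb' = {B,S}
  T[1,3] 'bbb' = {B,S}
  T[2,4] 'bbb' = {B,S}
  T[0,3] 'bbbb' = {X1}  orig:{}
  T[1,4] 'bbbb' = {X1}  orig:{}
  T[0,4] 'bbbbb' = {B,S}

S ∈ T[0,4] ⇒ YES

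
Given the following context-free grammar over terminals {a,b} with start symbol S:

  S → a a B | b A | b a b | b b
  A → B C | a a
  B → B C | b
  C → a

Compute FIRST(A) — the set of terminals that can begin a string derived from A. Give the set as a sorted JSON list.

Compute FIRST by fixpoint:
iter 1:
  A via A→a a: +{a}
  B via B→b: +{b}
  C via C→a: +{a}
  S via S→a a B: +{a}
  S via S→b A: +{b}
  S: {a,b}  A: {a}  B: {b}  C: {a}
iter 2:
  A via A→B C: +{b}
  S: {a,b}  A: {a,b}  B: {b}  C: {a}
iter 3: (no change)
  S: {a,b}  A: {a,b}  B: {b}  C: {a}

FIRST(A) = ["a", "b"]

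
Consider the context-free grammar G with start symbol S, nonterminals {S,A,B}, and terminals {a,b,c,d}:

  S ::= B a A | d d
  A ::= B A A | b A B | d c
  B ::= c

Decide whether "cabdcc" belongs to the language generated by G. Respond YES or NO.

Convert to CNF:
  S -> B X6 | T1 T1
  A -> B X4 | T0 X5 | T1 T2
  B -> c
  T0 -> b
  T1 -> d
  T2 -> c
  T3 -> a
  X4 -> A A
  X5 -> A B
  X6 -> T3 A

Fill CYK table bottom-up:
  [0..0]={B,T2}  "c"  orig:{B}
  [1..1]={T3}  "a"  orig:{}
  [2..2]={T0}  "b"  orig:{}
  [3..3]={T1}  "d"  orig:{}
  [4..4]={B,T2}  "c"  orig:{B}
  [5..5]={B,T2}  "c"  orig:{B}
  [0..1]=∅  "ca"
  [1..2]=∅  "ab"
  [2..3]=∅  "bd"
  [3..4]={A}  "dc"
  [4..5]=∅  "cc"
  [0..2]=∅  "cab"
  [1..3]=∅  "abd"
  [2..4]=∅  "bdc"
  [3..5]={X5}  "dcc"  orig:{}
  [0..3]=∅  "cabd"
  [1..4]=∅  "abdc"
  [2..5]={A}  "bdcc"
  [0..4]=∅  "cabdc"
  [1..5]={X6}  "abdcc"  orig:{}
  [0..5]={S}  "cabdcc"

S ∈ T[0,5] ⇒ YES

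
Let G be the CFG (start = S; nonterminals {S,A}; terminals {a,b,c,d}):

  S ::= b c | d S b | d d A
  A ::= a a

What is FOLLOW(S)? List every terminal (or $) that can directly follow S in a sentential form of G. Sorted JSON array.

Compute FIRST by fixpoint:
iter 1:
  A via A→a a: +{a}
  S via S→b c: +{b}
  S via S→d S b: +{d}
  FIRST(S)={b,d}  FIRST(A)={a}
iter 2: (stable)
  FIRST(S)={b,d}  FIRST(A)={a}

Compute FOLLOW by fixpoint:
initialize: $ ∈ FOLLOW(S)
pass 1:
  S→d S b: FOLLOW(S) ⊇ FIRST(b) = {b}; new: +{b}
  S→d d A: FOLLOW(A) ⊇ FOLLOW(S) ⊇ {$,b}; new: +{$,b}
  FOLLOW(S)={$,b}  FOLLOW(A)={$,b}
pass 2: (stable)
  FOLLOW(S)={$,b}  FOLLOW(A)={$,b}

FOLLOW(S) = ["$", "b"]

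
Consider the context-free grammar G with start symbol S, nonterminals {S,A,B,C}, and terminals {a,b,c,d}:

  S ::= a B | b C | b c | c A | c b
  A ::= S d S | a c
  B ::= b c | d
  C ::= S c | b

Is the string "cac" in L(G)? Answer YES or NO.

CNF form of G:
  S -> T1 B | T2 A | T2 T3 | T3 C | T3 T2
  A -> S X4 | T1 T2
  B -> T3 T2 | d
  C -> S T2 | b
  T0 -> d
  T1 -> a
  T2 -> c
  T3 -> b
  X4 -> T0 S

CYK table (by increasing span):
  T[0,0] 'c' = {T2}  orig:{}
  T[1,1] 'a' = {T1}  orig:{}
  T[2,2] 'c' = {T2}  orig:{}
  T[0,1] 'ca' = ∅
  T[1,2] 'ac' = {A}
  T[0,2] 'cac' = {S}

S ∈ T[0,2] ⇒ YES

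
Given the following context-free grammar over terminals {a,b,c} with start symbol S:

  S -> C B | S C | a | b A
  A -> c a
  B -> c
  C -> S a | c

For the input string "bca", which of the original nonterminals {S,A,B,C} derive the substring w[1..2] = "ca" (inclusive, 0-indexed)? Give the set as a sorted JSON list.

Convert to CNF:
  S -> C B | S C | T2 A | a
  A -> T0 T1
  B -> c
  C -> S T1 | c
  T0 -> c
  T1 -> a
  T2 -> b

Fill CYK table bottom-up — only the sub-triangle for w[1..2]:
  [1..1]={B,C,T0}  "c"  orig:{B,C}
  [2..2]={S,T1}  "a"  orig:{S}
  [1..2]={A}  "ca"

Original NTs in T[1,2] deriving "ca": ["A"]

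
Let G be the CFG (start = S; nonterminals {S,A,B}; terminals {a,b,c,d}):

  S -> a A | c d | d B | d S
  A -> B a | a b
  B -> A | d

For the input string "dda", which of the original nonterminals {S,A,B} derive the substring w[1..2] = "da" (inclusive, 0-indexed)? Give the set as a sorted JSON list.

Convert to CNF:
  S -> T0 A | T2 T3 | T3 B | T3 S
  A -> B T0 | T0 T1
  B -> B T0 | T0 T1 | d
  T0 -> a
  T1 -> b
  T2 -> c
  T3 -> d

CYK fill (cells [i..j] with 1 ≤ i ≤ j ≤ 2 only):
  [1..1]={B,T3}  "d"  orig:{B}
  [2..2]={T0}  "a"  orig:{}
  [1..2]={A,B}  "da"

Original NTs in T[1,2] deriving "da": ["A", "B"]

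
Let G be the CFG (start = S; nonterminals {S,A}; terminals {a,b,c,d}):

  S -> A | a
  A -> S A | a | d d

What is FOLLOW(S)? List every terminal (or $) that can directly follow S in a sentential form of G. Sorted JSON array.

Compute FIRST by fixpoint:
round 1:
  A via A→a: +{a}
  A via A→d d: +{d}
  S via S→A: +{a,d}
  S: {a,d}  A: {a,d}
round 2: (stable)
  S: {a,d}  A: {a,d}

FOLLOW iteration:
seed FOLLOW(S) with $
iter 1:
  A→S A: FOLLOW(S) ⊇ FIRST(A) = {a,d}; new: +{a,d}
  S→A: FOLLOW(A) ⊇ FOLLOW(S) ⊇ {$,a,d}; new: +{$,a,d}
  FOLLOW[S]={$,a,d}  FOLLOW[A]={$,a,d}
iter 2: done
  FOLLOW[S]={$,a,d}  FOLLOW[A]={$,a,d}

FOLLOW(S) = ["$", "a", "d"]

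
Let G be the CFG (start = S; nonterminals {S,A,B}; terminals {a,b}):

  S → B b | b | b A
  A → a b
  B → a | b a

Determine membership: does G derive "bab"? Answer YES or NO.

CNF form of G:
  S -> B T1 | T1 A | b
  A -> T0 T1
  B -> T1 T0 | a
  T0 -> a
  T1 -> b

Fill CYK table bottom-up:
  T[0,0] 'b' = {S,T1}  orig:{S}
  T[1,1] 'a' = {B,T0}  orig:{B}
  T[2,2] 'b' = {S,T1}  orig:{S}
  T[0,1] 'ba' = {B}
  T[1,2] 'ab' = {A,S}
  T[0,2] 'bab' = {S}

S ∈ T[0,2] ⇒ YES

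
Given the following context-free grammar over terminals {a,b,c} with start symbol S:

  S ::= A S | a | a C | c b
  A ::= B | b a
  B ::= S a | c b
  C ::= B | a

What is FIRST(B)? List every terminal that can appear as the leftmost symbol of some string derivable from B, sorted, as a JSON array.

Compute FIRST by fixpoint:
[1]
  A via A→b a: +{b}
  B via B→c b: +{c}
  C via C→B: +{c}
  C via C→a: +{a}
  S via S→A S: +{b}
  S via S→a: +{a}
  S via S→c b: +{c}
  S: {a,b,c}  A: {b}  B: {c}  C: {a,c}
[2]
  A via A→B: +{c}
  B via B→S a: +{a,b}
  C via C→B: +{b}
  S: {a,b,c}  A: {b,c}  B: {a,b,c}  C: {a,b,c}
[3]
  A via A→B: +{a}
  S: {a,b,c}  A: {a,b,c}  B: {a,b,c}  C: {a,b,c}
[4] (stable)
  S: {a,b,c}  A: {a,b,c}  B: {a,b,c}  C: {a,b,c}

FIRST(B) = ["a", "b", "c"]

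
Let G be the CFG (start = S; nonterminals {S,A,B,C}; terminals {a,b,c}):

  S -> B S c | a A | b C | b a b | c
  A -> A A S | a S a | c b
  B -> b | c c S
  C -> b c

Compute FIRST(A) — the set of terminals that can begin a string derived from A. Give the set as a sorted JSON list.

FIRST sets, iterate to fixpoint:
pass 1:
  A via A→a S a: +{a}
  A via A→c b: +{c}
  B via B→b: +{b}
  B via B→c c S: +{c}
  C via C→b c: +{b}
  S via S→B S c: +{b,c}
  S via S→a A: +{a}
  S: {a,b,c}  A: {a,c}  B: {b,c}  C: {b}
pass 2: — fixpoint
  S: {a,b,c}  A: {a,c}  B: {b,c}  C: {b}

FIRST(A) = ["a", "c"]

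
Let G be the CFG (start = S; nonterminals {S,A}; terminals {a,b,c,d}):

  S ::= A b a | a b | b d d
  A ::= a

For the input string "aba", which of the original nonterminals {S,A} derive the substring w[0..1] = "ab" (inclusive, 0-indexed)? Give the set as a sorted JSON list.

CNF form of G:
  S -> A X3 | T0 X4 | T1 T0
  A -> a
  T0 -> b
  T1 -> a
  T2 -> d
  X3 -> T0 T1
  X4 -> T2 T2

CYK table (by increasing span), restricted to cells inside w[0..1]:
  [0..0]={A,T1}  "a"  orig:{A}
  [1..1]={T0}  "b"  orig:{}
  [0..1]={S}  "ab"

Original NTs in T[0,1] deriving "ab": ["S"]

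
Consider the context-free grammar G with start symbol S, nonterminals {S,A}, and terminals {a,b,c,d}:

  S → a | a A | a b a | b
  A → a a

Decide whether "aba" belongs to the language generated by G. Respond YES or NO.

Convert to CNF:
  S -> T0 A | T0 X2 | a | b
  A -> T0 T0
  T0 -> a
  T1 -> b
  X2 -> T1 T0

CYK fill:
  cell(0,0) a: {S,T0}  orig:{S}
  cell(1,1) b: {S,T1}  orig:{S}
  cell(2,2) a: {S,T0}  orig:{S}
  cell(0,1) ab: ∅
  cell(1,2) ba: {X2}  orig:{}
  cell(0,2) aba: {S}

S ∈ T[0,2] ⇒ YES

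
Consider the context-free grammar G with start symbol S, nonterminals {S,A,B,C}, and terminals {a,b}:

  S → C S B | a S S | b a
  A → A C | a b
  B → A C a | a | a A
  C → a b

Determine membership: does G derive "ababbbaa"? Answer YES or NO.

CNF form of G:
  S -> C X3 | T0 X4 | T1 T0
  A -> A C | T0 T1
  B -> A X2 | T0 A | a
  C -> T0 T1
  T0 -> a
  T1 -> b
  X2 -> C T0
  X3 -> S B
  X4 -> S S

CYK table (by increasing span):
  cell(0,0) a: {B,T0}  orig:{B}
  cell(1,1) b: {T1}  orig:{}
  cell(2,2) a: {B,T0}  orig:{B}
  cell(3,3) b: {T1}  orig:{}
  cell(4,4) b: {T1}  orig:{}
  cell(5,5) b: {T1}  orig:{}
  cell(6,6) a: {B,T0}  orig:{B}
  cell(7,7) a: {B,T0}  orig:{B}
  cell(0,1) ab: {A,C}
  cell(1,2) ba: {S}
  cell(2,3) ab: {A,C}
  cell(3,4) bb: ∅
  cell(4,5) bb: ∅
  cell(5,6) ba: {S}
  cell(6,7) aa: ∅
  cell(0,2) aba: {X2}  orig:{}
  cell(1,3) bab: ∅
  cell(2,4) abb: ∅
  cell(3,5) bbb: ∅
  cell(4,6) bba: ∅
  cell(5,7) baa: {X3}  orig:{}
  cell(0,3) abab: {A}
  cell(1,4) babb: ∅
  cell(2,5) abbb: ∅
  cell(3,6) bbba: ∅
  cell(4,7) bbaa: ∅
  cell(0,4) ababb: ∅
  cell(1,5) babbb: ∅
  cell(2,6) abbba: ∅
  cell(3,7) bbbaa: ∅
  cell(0,5) ababbb: ∅
  cell(1,6) babbba: ∅
  cell(2,7) abbbaa: ∅
  cell(0,6) ababbba: ∅
  cell(1,7) babbbaa: ∅
  cell(0,7) ababbbaa: ∅

S ∉ T[0,7] ⇒ NO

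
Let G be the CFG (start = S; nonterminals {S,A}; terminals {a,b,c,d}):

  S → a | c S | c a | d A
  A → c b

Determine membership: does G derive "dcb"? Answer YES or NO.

CNF form of G:
  S -> T0 S | T0 T2 | T3 A | a
  A -> T0 T1
  T0 -> c
  T1 -> b
  T2 -> a
  T3 -> d

CYK table (by increasing span):
  cell(0,0) d: {T3}  orig:{}
  cell(1,1) c: {T0}  orig:{}
  cell(2,2) b: {T1}  orig:{}
  cell(0,1) dc: ∅
  cell(1,2) cb: {A}
  cell(0,2) dcb: {S}

S ∈ T[0,2] ⇒ YES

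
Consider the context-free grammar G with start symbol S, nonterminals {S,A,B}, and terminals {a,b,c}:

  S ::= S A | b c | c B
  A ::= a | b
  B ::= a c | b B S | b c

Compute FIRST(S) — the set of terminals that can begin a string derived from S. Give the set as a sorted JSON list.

FIRST sets, iterate to fixpoint:
round 1:
  A via A→a: +{a}
  A via A→b: +{b}
  B via B→a c: +{a}
  B via B→b B S: +{b}
  S via S→b c: +{b}
  S via S→c B: +{c}
  FIRST[S]={b,c}  FIRST[A]={a,b}  FIRST[B]={a,b}
round 2: — fixpoint
  FIRST[S]={b,c}  FIRST[A]={a,b}  FIRST[B]={a,b}

FIRST(S) = ["b", "c"]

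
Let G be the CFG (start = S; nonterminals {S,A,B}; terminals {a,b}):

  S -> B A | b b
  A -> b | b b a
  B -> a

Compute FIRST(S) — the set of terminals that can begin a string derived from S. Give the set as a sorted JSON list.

FIRST sets, iterate to fixpoint:
pass 1:
  A via A→b: +{b}
  B via B→a: +{a}
  S via S→B A: +{a}
  S via S→b b: +{b}
  FIRST[S]={a,b}  FIRST[A]={b}  FIRST[B]={a}
pass 2: done
  FIRST[S]={a,b}  FIRST[A]={b}  FIRST[B]={a}

FIRST(S) = ["a", "b"]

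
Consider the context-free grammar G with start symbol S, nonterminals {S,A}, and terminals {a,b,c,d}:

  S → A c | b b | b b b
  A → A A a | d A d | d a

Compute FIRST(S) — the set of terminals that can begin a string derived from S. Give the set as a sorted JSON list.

FIRST iteration:
[1]
  A via A→d A d: +{d}
  S via S→A c: +{d}
  S via S→b b: +{b}
  FIRST(S)={b,d}  FIRST(A)={d}
[2] — fixpoint
  FIRST(S)={b,d}  FIRST(A)={d}

FIRST(S) = ["b", "d"]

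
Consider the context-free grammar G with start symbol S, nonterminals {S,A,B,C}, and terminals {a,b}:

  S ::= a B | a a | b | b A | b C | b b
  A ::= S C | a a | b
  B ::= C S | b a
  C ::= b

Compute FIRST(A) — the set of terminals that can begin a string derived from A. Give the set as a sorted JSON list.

Compute FIRST by fixpoint:
[1]
  A via A→a a: +{a}
  A via A→b: +{b}
  B via B→b a: +{b}
  C via C→b: +{b}
  S via S→a B: +{a}
  S via S→b: +{b}
  FIRST(S)={a,b}  FIRST(A)={a,b}  FIRST(B)={b}  FIRST(C)={b}
[2] done
  FIRST(S)={a,b}  FIRST(A)={a,b}  FIRST(B)={b}  FIRST(C)={b}

FIRST(A) = ["a", "b"]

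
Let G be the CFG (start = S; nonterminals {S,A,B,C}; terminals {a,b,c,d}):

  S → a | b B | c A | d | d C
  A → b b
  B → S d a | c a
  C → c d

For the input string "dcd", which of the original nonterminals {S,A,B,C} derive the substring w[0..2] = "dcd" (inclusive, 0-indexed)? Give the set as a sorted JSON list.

Convert to CNF:
  S -> T0 B | T1 C | T3 A | a | d
  A -> T0 T0
  B -> S X4 | T3 T2
  C -> T3 T1
  T0 -> b
  T1 -> d
  T2 -> a
  T3 -> c
  X4 -> T1 T2

CYK fill, restricted to cells inside w[0..2]:
  [0..0]={S,T1}  "d"  orig:{S}
  [1..1]={T3}  "c"  orig:{}
  [2..2]={S,T1}  "d"  orig:{S}
  [0..1]=∅  "dc"
  [1..2]={C}  "cd"
  [0..2]={S}  "dcd"

Original NTs in T[0,2] deriving "dcd": ["S"]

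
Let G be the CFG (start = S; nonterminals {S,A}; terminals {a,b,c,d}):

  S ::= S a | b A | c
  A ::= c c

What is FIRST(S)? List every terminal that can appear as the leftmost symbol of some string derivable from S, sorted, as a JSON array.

FIRST iteration:
[1]
  A via A→c c: +{c}
  S via S→b A: +{b}
  S via S→c: +{c}
  FIRST[S]={b,c}  FIRST[A]={c}
[2] (stable)
  FIRST[S]={b,c}  FIRST[A]={c}

FIRST(S) = ["b", "c"]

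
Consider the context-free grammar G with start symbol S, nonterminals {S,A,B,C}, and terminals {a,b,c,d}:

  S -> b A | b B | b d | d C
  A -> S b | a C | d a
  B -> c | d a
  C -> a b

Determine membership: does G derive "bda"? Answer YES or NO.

Convert to CNF:
  S -> T0 A | T0 B | T0 T2 | T2 C
  A -> S T0 | T1 C | T2 T1
  B -> T2 T1 | c
  C -> T1 T0
  T0 -> b
  T1 -> a
  T2 -> d

CYK table (by increasing span):
  T[0,0] 'b' = {T0}  orig:{}
  T[1,1] 'd' = {T2}  orig:{}
  T[2,2] 'a' = {T1}  orig:{}
  T[0,1] 'bd' = {S}
  T[1,2] 'da' = {A,B}
  T[0,2] 'bda' = {S}

S ∈ T[0,2] ⇒ YES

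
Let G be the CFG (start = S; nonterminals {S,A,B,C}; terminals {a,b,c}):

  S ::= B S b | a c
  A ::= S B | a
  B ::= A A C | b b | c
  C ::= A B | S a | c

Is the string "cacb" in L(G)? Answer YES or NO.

CNF form of G:
  S -> B X4 | T1 T2
  A -> S B | a
  B -> A X3 | T0 T0 | c
  C -> A B | S T1 | c
  T0 -> b
  T1 -> a
  T2 -> c
  X3 -> A C
  X4 -> S T0

CYK fill:
  T[0,0] 'c' = {B,C,T2}  orig:{B,C}
  T[1,1] 'a' = {A,T1}  orig:{A}
  T[2,2] 'c' = {B,C,T2}  orig:{B,C}
  T[3,3] 'b' = {T0}  orig:{}
  T[0,1] 'ca' = ∅
  T[1,2] 'ac' = {C,S,X3}  orig:{C,S}
  T[2,3] 'cb' = ∅
  T[0,2] 'cac' = ∅
  T[1,3] 'acb' = {X4}  orig:{}
  T[0,3] 'cacb' = {S}

S ∈ T[0,3] ⇒ YES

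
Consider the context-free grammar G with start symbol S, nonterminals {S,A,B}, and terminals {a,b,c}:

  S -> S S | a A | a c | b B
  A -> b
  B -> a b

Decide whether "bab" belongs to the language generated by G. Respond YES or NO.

Convert to CNF:
  S -> S S | T0 A | T0 T2 | T1 B
  A -> b
  B -> T0 T1
  T0 -> a
  T1 -> b
  T2 -> c

CYK fill:
  [0..0]={A,T1}  "b"  orig:{A}
  [1..1]={T0}  "a"  orig:{}
  [2..2]={A,T1}  "b"  orig:{A}
  [0..1]=∅  "ba"
  [1..2]={B,S}  "ab"
  [0..2]={S}  "bab"

S ∈ T[0,2] ⇒ YES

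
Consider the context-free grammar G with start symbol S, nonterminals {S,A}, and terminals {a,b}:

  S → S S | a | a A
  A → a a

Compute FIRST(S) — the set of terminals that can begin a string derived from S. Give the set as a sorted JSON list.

FIRST sets, iterate to fixpoint:
iter 1:
  A via A→a a: +{a}
  S via S→a: +{a}
  FIRST[S]={a}  FIRST[A]={a}
iter 2: — fixpoint
  FIRST[S]={a}  FIRST[A]={a}

FIRST(S) = ["a"]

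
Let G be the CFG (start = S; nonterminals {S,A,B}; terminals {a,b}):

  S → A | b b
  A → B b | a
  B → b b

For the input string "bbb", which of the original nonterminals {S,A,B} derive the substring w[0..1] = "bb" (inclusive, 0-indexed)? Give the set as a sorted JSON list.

Convert to CNF:
  S -> B T0 | T0 T0 | a
  A -> B T0 | a
  B -> T0 T0
  T0 -> b

CYK table (by increasing span) (cells [i..j] with 0 ≤ i ≤ j ≤ 1 only):
  T[0,0] 'b' = {T0}  orig:{}
  T[1,1] 'b' = {T0}  orig:{}
  T[0,1] 'bb' = {B,S}

Original NTs in T[0,1] deriving "bb": ["B", "S"]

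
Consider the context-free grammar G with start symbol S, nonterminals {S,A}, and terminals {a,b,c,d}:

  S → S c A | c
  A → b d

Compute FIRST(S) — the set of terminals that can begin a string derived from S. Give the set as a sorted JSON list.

Compute FIRST by fixpoint:
[1]
  A via A→b d: +{b}
  S via S→c: +{c}
  FIRST[S]={c}  FIRST[A]={b}
[2] done
  FIRST[S]={c}  FIRST[A]={b}

FIRST(S) = ["c"]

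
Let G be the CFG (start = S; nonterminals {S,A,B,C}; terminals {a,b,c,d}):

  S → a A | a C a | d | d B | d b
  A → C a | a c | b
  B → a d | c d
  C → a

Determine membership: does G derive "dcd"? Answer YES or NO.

CNF form of G:
  S -> T0 A | T0 X4 | T2 B | T2 T3 | d
  A -> C T0 | T0 T1 | b
  B -> T0 T2 | T1 T2
  C -> a
  T0 -> a
  T1 -> c
  T2 -> d
  T3 -> b
  X4 -> C T0

CYK fill:
  [0..0]={S,T2}  "d"  orig:{S}
  [1..1]={T1}  "c"  orig:{}
  [2..2]={S,T2}  "d"  orig:{S}
  [0..1]=∅  "dc"
  [1..2]={B}  "cd"
  [0..2]={S}  "dcd"

S ∈ T[0,2] ⇒ YES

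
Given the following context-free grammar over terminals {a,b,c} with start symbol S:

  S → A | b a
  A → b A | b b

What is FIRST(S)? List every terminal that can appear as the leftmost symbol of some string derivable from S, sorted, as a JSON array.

Compute FIRST by fixpoint:
round 1:
  A via A→b A: +{b}
  S via S→A: +{b}
  FIRST[S]={b}  FIRST[A]={b}
round 2: (stable)
  FIRST[S]={b}  FIRST[A]={b}

FIRST(S) = ["b"]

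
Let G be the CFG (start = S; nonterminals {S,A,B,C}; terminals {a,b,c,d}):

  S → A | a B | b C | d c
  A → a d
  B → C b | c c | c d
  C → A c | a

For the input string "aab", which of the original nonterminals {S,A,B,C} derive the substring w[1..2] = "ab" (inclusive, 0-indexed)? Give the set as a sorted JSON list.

CNF form of G:
  S -> T0 B | T0 T1 | T1 T3 | T2 C
  A -> T0 T1
  B -> C T2 | T3 T1 | T3 T3
  C -> A T3 | a
  T0 -> a
  T1 -> d
  T2 -> b
  T3 -> c

CYK fill — only the sub-triangle for w[1..2]:
  cell(1,1) a: {C,T0}  orig:{C}
  cell(2,2) b: {T2}  orig:{}
  cell(1,2) ab: {B}

Original NTs in T[1,2] deriving "ab": ["B"]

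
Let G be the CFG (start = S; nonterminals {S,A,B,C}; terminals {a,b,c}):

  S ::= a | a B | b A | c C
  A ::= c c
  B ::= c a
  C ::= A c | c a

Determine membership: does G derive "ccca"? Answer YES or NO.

Convert to CNF:
  S -> T0 C | T1 B | T2 A | a
  A -> T0 T0
  B -> T0 T1
  C -> A T0 | T0 T1
  T0 -> c
  T1 -> a
  T2 -> b

Fill CYK table bottom-up:
  cell(0,0) c: {T0}  orig:{}
  cell(1,1) c: {T0}  orig:{}
  cell(2,2) c: {T0}  orig:{}
  cell(3,3) a: {S,T1}  orig:{S}
  cell(0,1) cc: {A}
  cell(1,2) cc: {A}
  cell(2,3) ca: {B,C}
  cell(0,2) ccc: {C}
  cell(1,3) cca: {S}
  cell(0,3) ccca: ∅

S ∉ T[0,3] ⇒ NO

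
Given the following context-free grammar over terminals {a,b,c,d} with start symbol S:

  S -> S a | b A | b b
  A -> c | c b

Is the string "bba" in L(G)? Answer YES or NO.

Convert to CNF:
  S -> S T2 | T1 A | T1 T1
  A -> T0 T1 | c
  T0 -> c
  T1 -> b
  T2 -> a

CYK fill:
  T[0,0] 'b' = {T1}  orig:{}
  T[1,1] 'b' = {T1}  orig:{}
  T[2,2] 'a' = {T2}  orig:{}
  T[0,1] 'bb' = {S}
  T[1,2] 'ba' = ∅
  T[0,2] 'bba' = {S}

S ∈ T[0,2] ⇒ YES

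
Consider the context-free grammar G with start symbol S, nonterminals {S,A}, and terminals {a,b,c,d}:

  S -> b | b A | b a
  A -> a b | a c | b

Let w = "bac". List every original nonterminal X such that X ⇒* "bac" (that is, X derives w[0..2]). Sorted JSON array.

Convert to CNF:
  S -> T1 A | T1 T0 | b
  A -> T0 T1 | T0 T2 | b
  T0 -> a
  T1 -> b
  T2 -> c

Fill CYK table bottom-up (cells [i..j] with 0 ≤ i ≤ j ≤ 2 only):
  cell(0,0) b: {A,S,T1}  orig:{A,S}
  cell(1,1) a: {T0}  orig:{}
  cell(2,2) c: {T2}  orig:{}
  cell(0,1) ba: {S}
  cell(1,2) ac: {A}
  cell(0,2) bac: {S}

Original NTs in T[0,2] deriving "bac": ["S"]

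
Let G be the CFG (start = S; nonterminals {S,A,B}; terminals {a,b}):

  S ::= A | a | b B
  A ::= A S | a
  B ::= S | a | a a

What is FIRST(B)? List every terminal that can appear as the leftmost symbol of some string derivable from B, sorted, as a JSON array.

Compute FIRST by fixpoint:
round 1:
  A via A→a: +{a}
  B via B→a: +{a}
  S via S→A: +{a}
  S via S→b B: +{b}
  FIRST[S]={a,b}  FIRST[A]={a}  FIRST[B]={a}
round 2:
  B via B→S: +{b}
  FIRST[S]={a,b}  FIRST[A]={a}  FIRST[B]={a,b}
round 3: done
  FIRST[S]={a,b}  FIRST[A]={a}  FIRST[B]={a,b}

FIRST(B) = ["a", "b"]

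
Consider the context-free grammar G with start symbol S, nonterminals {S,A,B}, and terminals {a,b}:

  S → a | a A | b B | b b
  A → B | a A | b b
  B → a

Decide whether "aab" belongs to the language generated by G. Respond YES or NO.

CNF form of G:
  S -> T0 A | T1 B | T1 T1 | a
  A -> T0 A | T1 T1 | a
  B -> a
  T0 -> a
  T1 -> b

CYK fill:
  T[0,0] 'a' = {A,B,S,T0}  orig:{A,B,S}
  T[1,1] 'a' = {A,B,S,T0}  orig:{A,B,S}
  T[2,2] 'b' = {T1}  orig:{}
  T[0,1] 'aa' = {A,S}
  T[1,2] 'ab' = ∅
  T[0,2] 'aab' = ∅

S ∉ T[0,2] ⇒ NO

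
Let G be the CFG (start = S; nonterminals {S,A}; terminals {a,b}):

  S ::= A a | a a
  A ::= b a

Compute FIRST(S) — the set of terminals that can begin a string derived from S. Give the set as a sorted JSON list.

FIRST sets, iterate to fixpoint:
round 1:
  A via A→b a: +{b}
  S via S→A a: +{b}
  S via S→a a: +{a}
  FIRST[S]={a,b}  FIRST[A]={b}
round 2: (stable)
  FIRST[S]={a,b}  FIRST[A]={b}

FIRST(S) = ["a", "b"]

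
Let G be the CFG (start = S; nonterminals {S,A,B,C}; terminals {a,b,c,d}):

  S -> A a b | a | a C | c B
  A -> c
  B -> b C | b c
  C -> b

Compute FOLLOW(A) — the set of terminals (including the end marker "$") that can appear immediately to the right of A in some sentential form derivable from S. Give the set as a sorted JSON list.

Compute FIRST by fixpoint:
round 1:
  A via A→c: +{c}
  B via B→b C: +{b}
  C via C→b: +{b}
  S via S→A a b: +{c}
  S via S→a: +{a}
  S: {a,c}  A: {c}  B: {b}  C: {b}
round 2: (no change)
  S: {a,c}  A: {c}  B: {b}  C: {b}

FOLLOW sets:
seed FOLLOW(S) with $
round 1:
  S→A a b: FOLLOW(A) ⊇ FIRST(a) = {a}; new: +{a}
  S→a C: FOLLOW(C) ⊇ FOLLOW(S) ⊇ {$}; new: +{$}
  S→c B: FOLLOW(B) ⊇ FOLLOW(S) ⊇ {$}; new: +{$}
  FOLLOW(S)={$}  FOLLOW(A)={a}  FOLLOW(B)={$}  FOLLOW(C)={$}
round 2: done
  FOLLOW(S)={$}  FOLLOW(A)={a}  FOLLOW(B)={$}  FOLLOW(C)={$}

FOLLOW(A) = ["a"]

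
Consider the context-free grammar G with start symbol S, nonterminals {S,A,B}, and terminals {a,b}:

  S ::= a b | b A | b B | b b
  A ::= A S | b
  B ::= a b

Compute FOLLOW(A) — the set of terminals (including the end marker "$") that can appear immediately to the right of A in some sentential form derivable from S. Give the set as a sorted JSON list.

Compute FIRST by fixpoint:
round 1:
  A via A→b: +{b}
  B via B→a b: +{a}
  S via S→a b: +{a}
  S via S→b A: +{b}
  FIRST[S]={a,b}  FIRST[A]={b}  FIRST[B]={a}
round 2: (stable)
  FIRST[S]={a,b}  FIRST[A]={b}  FIRST[B]={a}

FOLLOW iteration:
seed FOLLOW(S) with $
iter 1:
  A→A S: FOLLOW(A) ⊇ FIRST(S) = {a,b}; new: +{a,b}
  A→A S: FOLLOW(S) ⊇ FOLLOW(A) ⊇ {a,b}; new: +{a,b}
  S→b A: FOLLOW(A) ⊇ FOLLOW(S) ⊇ {$,a,b}; new: +{$}
  S→b B: FOLLOW(B) ⊇ FOLLOW(S) ⊇ {$,a,b}; new: +{$,a,b}
  S: {$,a,b}  A: {$,a,b}  B: {$,a,b}
iter 2: done
  S: {$,a,b}  A: {$,a,b}  B: {$,a,b}

FOLLOW(A) = ["$", "a", "b"]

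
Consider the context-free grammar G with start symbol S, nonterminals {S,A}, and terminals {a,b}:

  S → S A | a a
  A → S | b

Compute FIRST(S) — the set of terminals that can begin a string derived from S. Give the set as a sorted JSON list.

FIRST iteration:
iter 1:
  A via A→b: +{b}
  S via S→a a: +{a}
  FIRST[S]={a}  FIRST[A]={b}
iter 2:
  A via A→S: +{a}
  FIRST[S]={a}  FIRST[A]={a,b}
iter 3: (no change)
  FIRST[S]={a}  FIRST[A]={a,b}

FIRST(S) = ["a"]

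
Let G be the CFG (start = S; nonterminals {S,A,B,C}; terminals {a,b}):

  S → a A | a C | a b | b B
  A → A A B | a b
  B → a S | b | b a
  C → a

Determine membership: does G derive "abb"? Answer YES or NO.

Convert to CNF:
  S -> T0 A | T0 C | T0 T1 | T1 B
  A -> A X2 | T0 T1
  B -> T0 S | T1 T0 | b
  C -> a
  T0 -> a
  T1 -> b
  X2 -> A B

CYK table (by increasing span):
  [0..0]={C,T0}  "a"  orig:{C}
  [1..1]={B,T1}  "b"  orig:{B}
  [2..2]={B,T1}  "b"  orig:{B}
  [0..1]={A,S}  "ab"
  [1..2]={S}  "bb"
  [0..2]={B,X2}  "abb"  orig:{B}

S ∉ T[0,2] ⇒ NO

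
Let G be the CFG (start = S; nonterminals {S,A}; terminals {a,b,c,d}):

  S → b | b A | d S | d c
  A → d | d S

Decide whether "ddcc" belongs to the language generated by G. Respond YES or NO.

Convert to CNF:
  S -> T0 S | T0 T2 | T1 A | b
  A -> T0 S | d
  T0 -> d
  T1 -> b
  T2 -> c

Fill CYK table bottom-up:
  cell(0,0) d: {A,T0}  orig:{A}
  cell(1,1) d: {A,T0}  orig:{A}
  cell(2,2) c: {T2}  orig:{}
  cell(3,3) c: {T2}  orig:{}
  cell(0,1) dd: ∅
  cell(1,2) dc: {S}
  cell(2,3) cc: ∅
  cell(0,2) ddc: {A,S}
  cell(1,3) dcc: ∅
  cell(0,3) ddcc: ∅

S ∉ T[0,3] ⇒ NO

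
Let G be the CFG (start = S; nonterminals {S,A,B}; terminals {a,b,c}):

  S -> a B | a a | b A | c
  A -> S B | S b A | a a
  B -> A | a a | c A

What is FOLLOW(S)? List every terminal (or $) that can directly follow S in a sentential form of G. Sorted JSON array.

FIRST sets, iterate to fixpoint:
[1]
  A via A→a a: +{a}
  B via B→A: +{a}
  B via B→c A: +{c}
  S via S→a B: +{a}
  S via S→b A: +{b}
  S via S→c: +{c}
  FIRST[S]={a,b,c}  FIRST[A]={a}  FIRST[B]={a,c}
[2]
  A via A→S B: +{b,c}
  B via B→A: +{b}
  FIRST[S]={a,b,c}  FIRST[A]={a,b,c}  FIRST[B]={a,b,c}
[3] — fixpoint
  FIRST[S]={a,b,c}  FIRST[A]={a,b,c}  FIRST[B]={a,b,c}

Compute FOLLOW by fixpoint:
initialize: $ ∈ FOLLOW(S)
round 1:
  A→S B: FOLLOW(S) ⊇ FIRST(B) = {a,b,c}; new: +{a,b,c}
  S→a B: FOLLOW(B) ⊇ FOLLOW(S) ⊇ {$,a,b,c}; new: +{$,a,b,c}
  S→b A: FOLLOW(A) ⊇ FOLLOW(S) ⊇ {$,a,b,c}; new: +{$,a,b,c}
  FOLLOW[S]={$,a,b,c}  FOLLOW[A]={$,a,b,c}  FOLLOW[B]={$,a,b,c}
round 2: (stable)
  FOLLOW[S]={$,a,b,c}  FOLLOW[A]={$,a,b,c}  FOLLOW[B]={$,a,b,c}

FOLLOW(S) = ["$", "a", "b", "c"]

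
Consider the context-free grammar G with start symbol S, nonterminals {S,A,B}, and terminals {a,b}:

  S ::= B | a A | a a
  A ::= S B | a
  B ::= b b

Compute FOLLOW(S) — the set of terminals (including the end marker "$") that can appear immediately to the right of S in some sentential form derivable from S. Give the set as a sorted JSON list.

Compute FIRST by fixpoint:
[1]
  A via A→a: +{a}
  B via B→b b: +{b}
  S via S→B: +{b}
  S via S→a A: +{a}
  FIRST(S)={a,b}  FIRST(A)={a}  FIRST(B)={b}
[2]
  A via A→S B: +{b}
  FIRST(S)={a,b}  FIRST(A)={a,b}  FIRST(B)={b}
[3] done
  FIRST(S)={a,b}  FIRST(A)={a,b}  FIRST(B)={b}

FOLLOW sets:
FOLLOW(S) := {$}
iter 1:
  A→S B: FOLLOW(S) ⊇ FIRST(B) = {b}; new: +{b}
  S→B: FOLLOW(B) ⊇ FOLLOW(S) ⊇ {$,b}; new: +{$,b}
  S→a A: FOLLOW(A) ⊇ FOLLOW(S) ⊇ {$,b}; new: +{$,b}
  S: {$,b}  A: {$,b}  B: {$,b}
iter 2: (no change)
  S: {$,b}  A: {$,b}  B: {$,b}

FOLLOW(S) = ["$", "b"]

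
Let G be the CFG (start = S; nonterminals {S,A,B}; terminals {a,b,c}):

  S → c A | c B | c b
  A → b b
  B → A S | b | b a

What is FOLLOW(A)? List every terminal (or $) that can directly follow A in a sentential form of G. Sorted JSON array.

Compute FIRST by fixpoint:
round 1:
  A via A→b b: +{b}
  B via B→A S: +{b}
  S via S→c A: +{c}
  FIRST(S)={c}  FIRST(A)={b}  FIRST(B)={b}
round 2: (stable)
  FIRST(S)={c}  FIRST(A)={b}  FIRST(B)={b}

Compute FOLLOW by fixpoint:
initialize: $ ∈ FOLLOW(S)
iter 1:
  B→A S: FOLLOW(A) ⊇ FIRST(S) = {c}; new: +{c}
  S→c A: FOLLOW(A) ⊇ FOLLOW(S) ⊇ {$}; new: +{$}
  S→c B: FOLLOW(B) ⊇ FOLLOW(S) ⊇ {$}; new: +{$}
  FOLLOW(S)={$}  FOLLOW(A)={$,c}  FOLLOW(B)={$}
iter 2: (no change)
  FOLLOW(S)={$}  FOLLOW(A)={$,c}  FOLLOW(B)={$}

FOLLOW(A) = ["$", "c"]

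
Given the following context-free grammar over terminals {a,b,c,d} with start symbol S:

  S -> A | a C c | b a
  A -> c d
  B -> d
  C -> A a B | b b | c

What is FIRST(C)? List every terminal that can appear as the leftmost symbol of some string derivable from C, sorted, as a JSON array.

Compute FIRST by fixpoint:
iter 1:
  A via A→c d: +{c}
  B via B→d: +{d}
  C via C→A a B: +{c}
  C via C→b b: +{b}
  S via S→A: +{c}
  S via S→a C c: +{a}
  S via S→b a: +{b}
  FIRST[S]={a,b,c}  FIRST[A]={c}  FIRST[B]={d}  FIRST[C]={b,c}
iter 2: (stable)
  FIRST[S]={a,b,c}  FIRST[A]={c}  FIRST[B]={d}  FIRST[C]={b,c}

FIRST(C) = ["b", "c"]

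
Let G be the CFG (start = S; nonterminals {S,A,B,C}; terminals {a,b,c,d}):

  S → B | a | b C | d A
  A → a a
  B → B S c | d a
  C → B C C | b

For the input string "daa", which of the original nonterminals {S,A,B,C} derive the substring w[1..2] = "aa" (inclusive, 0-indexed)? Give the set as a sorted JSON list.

CNF form of G:
  S -> B X6 | T2 A | T2 T0 | T3 C | a
  A -> T0 T0
  B -> B X4 | T2 T0
  C -> B X5 | b
  T0 -> a
  T1 -> c
  T2 -> d
  T3 -> b
  X4 -> S T1
  X5 -> C C
  X6 -> S T1

CYK fill — only the sub-triangle for w[1..2]:
  T[1,1] 'a' = {S,T0}  orig:{S}
  T[2,2] 'a' = {S,T0}  orig:{S}
  T[1,2] 'aa' = {A}

Original NTs in T[1,2] deriving "aa": ["A"]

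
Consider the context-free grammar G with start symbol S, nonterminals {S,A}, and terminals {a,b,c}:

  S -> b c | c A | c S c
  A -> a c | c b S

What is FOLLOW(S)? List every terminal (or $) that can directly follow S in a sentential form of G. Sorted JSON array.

FIRST sets, iterate to fixpoint:
[1]
  A via A→a c: +{a}
  A via A→c b S: +{c}
  S via S→b c: +{b}
  S via S→c A: +{c}
  S: {b,c}  A: {a,c}
[2] done
  S: {b,c}  A: {a,c}

FOLLOW sets:
seed FOLLOW(S) with $
pass 1:
  S→c A: FOLLOW(A) ⊇ FOLLOW(S) ⊇ {$}; new: +{$}
  S→c S c: FOLLOW(S) ⊇ FIRST(c) = {c}; new: +{c}
  S: {$,c}  A: {$}
pass 2:
  S→c A: FOLLOW(A) ⊇ FOLLOW(S) ⊇ {$,c}; new: +{c}
  S: {$,c}  A: {$,c}
pass 3: (no change)
  S: {$,c}  A: {$,c}

FOLLOW(S) = ["$", "c"]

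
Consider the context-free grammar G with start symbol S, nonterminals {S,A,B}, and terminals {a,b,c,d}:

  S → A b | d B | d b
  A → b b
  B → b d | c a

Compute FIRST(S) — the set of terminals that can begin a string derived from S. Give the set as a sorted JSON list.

Compute FIRST by fixpoint:
[1]
  A via A→b b: +{b}
  B via B→b d: +{b}
  B via B→c a: +{c}
  S via S→A b: +{b}
  S via S→d B: +{d}
  FIRST(S)={b,d}  FIRST(A)={b}  FIRST(B)={b,c}
[2] done
  FIRST(S)={b,d}  FIRST(A)={b}  FIRST(B)={b,c}

FIRST(S) = ["b", "d"]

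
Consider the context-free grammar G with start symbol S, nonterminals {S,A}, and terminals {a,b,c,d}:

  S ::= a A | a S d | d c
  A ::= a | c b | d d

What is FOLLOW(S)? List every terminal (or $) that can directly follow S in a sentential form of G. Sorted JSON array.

Compute FIRST by fixpoint:
round 1:
  A via A→a: +{a}
  A via A→c b: +{c}
  A via A→d d: +{d}
  S via S→a A: +{a}
  S via S→d c: +{d}
  FIRST(S)={a,d}  FIRST(A)={a,c,d}
round 2: — fixpoint
  FIRST(S)={a,d}  FIRST(A)={a,c,d}

FOLLOW sets:
initialize: $ ∈ FOLLOW(S)
[1]
  S→a A: FOLLOW(A) ⊇ FOLLOW(S) ⊇ {$}; new: +{$}
  S→a S d: FOLLOW(S) ⊇ FIRST(d) = {d}; new: +{d}
  FOLLOW(S)={$,d}  FOLLOW(A)={$}
[2]
  S→a A: FOLLOW(A) ⊇ FOLLOW(S) ⊇ {$,d}; new: +{d}
  FOLLOW(S)={$,d}  FOLLOW(A)={$,d}
[3] done
  FOLLOW(S)={$,d}  FOLLOW(A)={$,d}

FOLLOW(S) = ["$", "d"]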